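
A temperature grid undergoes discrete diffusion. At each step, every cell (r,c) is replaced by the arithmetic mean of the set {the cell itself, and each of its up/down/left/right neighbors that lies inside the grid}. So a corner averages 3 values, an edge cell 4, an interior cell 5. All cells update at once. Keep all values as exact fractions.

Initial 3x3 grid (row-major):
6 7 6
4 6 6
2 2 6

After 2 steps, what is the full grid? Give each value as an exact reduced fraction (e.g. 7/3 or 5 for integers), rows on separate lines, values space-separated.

Answer: 197/36 93/16 223/36
107/24 103/20 11/2
67/18 49/12 44/9

Derivation:
After step 1:
  17/3 25/4 19/3
  9/2 5 6
  8/3 4 14/3
After step 2:
  197/36 93/16 223/36
  107/24 103/20 11/2
  67/18 49/12 44/9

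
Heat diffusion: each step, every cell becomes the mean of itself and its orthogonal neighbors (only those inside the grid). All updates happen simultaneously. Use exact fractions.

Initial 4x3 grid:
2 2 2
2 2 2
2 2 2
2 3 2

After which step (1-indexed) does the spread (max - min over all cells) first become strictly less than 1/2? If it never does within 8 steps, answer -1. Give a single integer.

Answer: 1

Derivation:
Step 1: max=7/3, min=2, spread=1/3
  -> spread < 1/2 first at step 1
Step 2: max=547/240, min=2, spread=67/240
Step 3: max=4757/2160, min=2, spread=437/2160
Step 4: max=1885531/864000, min=2009/1000, spread=29951/172800
Step 5: max=16767821/7776000, min=6829/3375, spread=206761/1555200
Step 6: max=6676995571/3110400000, min=10965671/5400000, spread=14430763/124416000
Step 7: max=398355741689/186624000000, min=881652727/432000000, spread=139854109/1492992000
Step 8: max=23817351890251/11197440000000, min=79611228977/38880000000, spread=7114543559/89579520000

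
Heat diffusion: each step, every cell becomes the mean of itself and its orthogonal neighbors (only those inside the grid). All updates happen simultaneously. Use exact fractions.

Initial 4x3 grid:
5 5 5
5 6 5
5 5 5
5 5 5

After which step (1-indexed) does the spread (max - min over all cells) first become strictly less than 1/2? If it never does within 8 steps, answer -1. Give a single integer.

Step 1: max=21/4, min=5, spread=1/4
  -> spread < 1/2 first at step 1
Step 2: max=523/100, min=5, spread=23/100
Step 3: max=24811/4800, min=2013/400, spread=131/960
Step 4: max=222551/43200, min=36391/7200, spread=841/8640
Step 5: max=88942051/17280000, min=7293373/1440000, spread=56863/691200
Step 6: max=799134341/155520000, min=65789543/12960000, spread=386393/6220800
Step 7: max=319433723131/62208000000, min=26340358813/5184000000, spread=26795339/497664000
Step 8: max=19146215714129/3732480000000, min=1582286149667/311040000000, spread=254051069/5971968000

Answer: 1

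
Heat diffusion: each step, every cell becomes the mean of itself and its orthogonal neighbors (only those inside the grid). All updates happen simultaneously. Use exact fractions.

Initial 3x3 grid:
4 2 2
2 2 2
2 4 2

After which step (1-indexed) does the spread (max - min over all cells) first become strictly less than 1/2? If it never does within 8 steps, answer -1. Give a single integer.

Step 1: max=8/3, min=2, spread=2/3
Step 2: max=307/120, min=13/6, spread=47/120
  -> spread < 1/2 first at step 2
Step 3: max=1381/540, min=91/40, spread=61/216
Step 4: max=81437/32400, min=50033/21600, spread=511/2592
Step 5: max=4847089/1944000, min=3051851/1296000, spread=4309/31104
Step 6: max=288263633/116640000, min=61538099/25920000, spread=36295/373248
Step 7: max=17205843901/6998400000, min=11152049059/4665600000, spread=305773/4478976
Step 8: max=1027905511397/419904000000, min=671853929473/279936000000, spread=2575951/53747712

Answer: 2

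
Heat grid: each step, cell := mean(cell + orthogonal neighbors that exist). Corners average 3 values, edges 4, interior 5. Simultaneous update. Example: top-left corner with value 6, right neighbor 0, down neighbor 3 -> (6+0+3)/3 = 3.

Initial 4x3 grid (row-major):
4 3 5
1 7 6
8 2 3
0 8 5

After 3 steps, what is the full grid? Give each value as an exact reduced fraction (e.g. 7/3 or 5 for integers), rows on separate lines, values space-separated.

Answer: 4199/1080 64363/14400 598/135
31039/7200 24977/6000 34639/7200
29069/7200 28297/6000 32069/7200
4903/1080 62243/14400 1297/270

Derivation:
After step 1:
  8/3 19/4 14/3
  5 19/5 21/4
  11/4 28/5 4
  16/3 15/4 16/3
After step 2:
  149/36 953/240 44/9
  853/240 122/25 1063/240
  1121/240 199/50 1211/240
  71/18 1201/240 157/36
After step 3:
  4199/1080 64363/14400 598/135
  31039/7200 24977/6000 34639/7200
  29069/7200 28297/6000 32069/7200
  4903/1080 62243/14400 1297/270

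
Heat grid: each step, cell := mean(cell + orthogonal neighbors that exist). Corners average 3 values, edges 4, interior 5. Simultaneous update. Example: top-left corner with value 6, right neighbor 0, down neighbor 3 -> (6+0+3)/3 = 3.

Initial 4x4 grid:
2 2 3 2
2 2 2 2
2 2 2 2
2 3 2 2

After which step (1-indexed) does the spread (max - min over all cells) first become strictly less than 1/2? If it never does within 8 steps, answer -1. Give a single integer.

Step 1: max=7/3, min=2, spread=1/3
  -> spread < 1/2 first at step 1
Step 2: max=271/120, min=2, spread=31/120
Step 3: max=2371/1080, min=149/72, spread=17/135
Step 4: max=46763/21600, min=9391/4500, spread=8431/108000
Step 5: max=83647/38880, min=681133/324000, spread=1493/30375
Step 6: max=62348953/29160000, min=342259/162000, spread=742333/29160000
Step 7: max=1867947031/874800000, min=123383801/58320000, spread=134297/6834375
Step 8: max=55916055961/26244000000, min=18544334899/8748000000, spread=1105669/102515625

Answer: 1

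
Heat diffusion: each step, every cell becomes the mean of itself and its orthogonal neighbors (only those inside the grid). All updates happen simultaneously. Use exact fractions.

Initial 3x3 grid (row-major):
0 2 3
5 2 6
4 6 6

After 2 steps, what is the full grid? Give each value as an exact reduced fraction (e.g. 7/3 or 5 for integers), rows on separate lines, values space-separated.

After step 1:
  7/3 7/4 11/3
  11/4 21/5 17/4
  5 9/2 6
After step 2:
  41/18 239/80 29/9
  857/240 349/100 1087/240
  49/12 197/40 59/12

Answer: 41/18 239/80 29/9
857/240 349/100 1087/240
49/12 197/40 59/12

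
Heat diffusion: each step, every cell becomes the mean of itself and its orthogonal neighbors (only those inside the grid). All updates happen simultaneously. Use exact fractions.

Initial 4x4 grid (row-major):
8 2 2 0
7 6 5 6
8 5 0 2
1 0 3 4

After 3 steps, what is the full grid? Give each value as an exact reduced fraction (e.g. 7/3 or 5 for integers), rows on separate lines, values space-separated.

After step 1:
  17/3 9/2 9/4 8/3
  29/4 5 19/5 13/4
  21/4 19/5 3 3
  3 9/4 7/4 3
After step 2:
  209/36 209/48 793/240 49/18
  139/24 487/100 173/50 763/240
  193/40 193/50 307/100 49/16
  7/2 27/10 5/2 31/12
After step 3:
  2297/432 33001/7200 24913/7200 1657/540
  19163/3600 26803/6000 1073/300 22363/7200
  5393/1200 773/200 6381/2000 2379/800
  147/40 157/50 407/150 391/144

Answer: 2297/432 33001/7200 24913/7200 1657/540
19163/3600 26803/6000 1073/300 22363/7200
5393/1200 773/200 6381/2000 2379/800
147/40 157/50 407/150 391/144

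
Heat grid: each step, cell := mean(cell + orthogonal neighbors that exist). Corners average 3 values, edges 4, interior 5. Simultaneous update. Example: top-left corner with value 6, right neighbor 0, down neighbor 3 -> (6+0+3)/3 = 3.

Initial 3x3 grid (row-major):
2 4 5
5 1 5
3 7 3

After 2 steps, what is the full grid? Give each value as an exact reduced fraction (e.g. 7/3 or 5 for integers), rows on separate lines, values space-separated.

After step 1:
  11/3 3 14/3
  11/4 22/5 7/2
  5 7/2 5
After step 2:
  113/36 59/15 67/18
  949/240 343/100 527/120
  15/4 179/40 4

Answer: 113/36 59/15 67/18
949/240 343/100 527/120
15/4 179/40 4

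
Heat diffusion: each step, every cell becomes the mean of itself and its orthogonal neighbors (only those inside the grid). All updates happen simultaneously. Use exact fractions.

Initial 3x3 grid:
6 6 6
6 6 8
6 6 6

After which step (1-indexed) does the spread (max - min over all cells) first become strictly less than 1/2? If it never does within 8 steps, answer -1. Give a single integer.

Answer: 3

Derivation:
Step 1: max=20/3, min=6, spread=2/3
Step 2: max=787/120, min=6, spread=67/120
Step 3: max=6917/1080, min=607/100, spread=1807/5400
  -> spread < 1/2 first at step 3
Step 4: max=2749963/432000, min=16561/2700, spread=33401/144000
Step 5: max=24557933/3888000, min=1663391/270000, spread=3025513/19440000
Step 6: max=9796126867/1555200000, min=89155949/14400000, spread=53531/497664
Step 7: max=585904925849/93312000000, min=24119116051/3888000000, spread=450953/5971968
Step 8: max=35101223560603/5598720000000, min=2900368610519/466560000000, spread=3799043/71663616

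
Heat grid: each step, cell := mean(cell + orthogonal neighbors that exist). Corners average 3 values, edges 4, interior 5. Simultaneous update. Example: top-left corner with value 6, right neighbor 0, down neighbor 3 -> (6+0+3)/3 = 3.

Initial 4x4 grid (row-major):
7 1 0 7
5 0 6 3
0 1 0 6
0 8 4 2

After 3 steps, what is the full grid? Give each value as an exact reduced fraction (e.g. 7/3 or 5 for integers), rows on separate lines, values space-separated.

Answer: 817/270 5003/1800 5957/1800 7283/2160
4703/1800 4223/1500 3421/1200 26513/7200
4537/1800 2987/1200 1597/500 533/160
5413/2160 20383/7200 1489/480 163/45

Derivation:
After step 1:
  13/3 2 7/2 10/3
  3 13/5 9/5 11/2
  3/2 9/5 17/5 11/4
  8/3 13/4 7/2 4
After step 2:
  28/9 373/120 319/120 37/9
  343/120 56/25 84/25 803/240
  269/120 251/100 53/20 313/80
  89/36 673/240 283/80 41/12
After step 3:
  817/270 5003/1800 5957/1800 7283/2160
  4703/1800 4223/1500 3421/1200 26513/7200
  4537/1800 2987/1200 1597/500 533/160
  5413/2160 20383/7200 1489/480 163/45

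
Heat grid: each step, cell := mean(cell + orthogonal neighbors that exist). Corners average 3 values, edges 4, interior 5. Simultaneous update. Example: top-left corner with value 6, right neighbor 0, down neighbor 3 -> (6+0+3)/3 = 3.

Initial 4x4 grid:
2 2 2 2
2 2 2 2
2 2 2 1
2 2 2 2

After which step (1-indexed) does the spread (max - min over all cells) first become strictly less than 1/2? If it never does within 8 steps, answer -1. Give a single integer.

Step 1: max=2, min=5/3, spread=1/3
  -> spread < 1/2 first at step 1
Step 2: max=2, min=209/120, spread=31/120
Step 3: max=2, min=1949/1080, spread=211/1080
Step 4: max=2, min=199157/108000, spread=16843/108000
Step 5: max=17921/9000, min=1805357/972000, spread=130111/972000
Step 6: max=1072841/540000, min=54677633/29160000, spread=3255781/29160000
Step 7: max=1068893/540000, min=1649246309/874800000, spread=82360351/874800000
Step 8: max=191893559/97200000, min=49736683109/26244000000, spread=2074577821/26244000000

Answer: 1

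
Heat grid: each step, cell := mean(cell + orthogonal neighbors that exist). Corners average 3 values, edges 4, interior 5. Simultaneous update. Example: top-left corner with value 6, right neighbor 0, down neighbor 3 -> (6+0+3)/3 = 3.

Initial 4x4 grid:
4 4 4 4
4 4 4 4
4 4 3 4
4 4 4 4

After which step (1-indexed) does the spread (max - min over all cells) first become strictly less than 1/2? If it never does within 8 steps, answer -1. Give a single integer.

Answer: 1

Derivation:
Step 1: max=4, min=15/4, spread=1/4
  -> spread < 1/2 first at step 1
Step 2: max=4, min=189/50, spread=11/50
Step 3: max=4, min=9233/2400, spread=367/2400
Step 4: max=2387/600, min=41629/10800, spread=1337/10800
Step 5: max=71531/18000, min=1254331/324000, spread=33227/324000
Step 6: max=427951/108000, min=37665673/9720000, spread=849917/9720000
Step 7: max=6411467/1620000, min=1132685653/291600000, spread=21378407/291600000
Step 8: max=1920311657/486000000, min=34025537629/8748000000, spread=540072197/8748000000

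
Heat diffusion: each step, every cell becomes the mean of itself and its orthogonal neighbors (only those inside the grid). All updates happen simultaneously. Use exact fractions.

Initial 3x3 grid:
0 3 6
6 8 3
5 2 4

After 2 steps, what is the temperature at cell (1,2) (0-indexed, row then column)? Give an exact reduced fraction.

Answer: 333/80

Derivation:
Step 1: cell (1,2) = 21/4
Step 2: cell (1,2) = 333/80
Full grid after step 2:
  4 313/80 9/2
  989/240 117/25 333/80
  83/18 989/240 13/3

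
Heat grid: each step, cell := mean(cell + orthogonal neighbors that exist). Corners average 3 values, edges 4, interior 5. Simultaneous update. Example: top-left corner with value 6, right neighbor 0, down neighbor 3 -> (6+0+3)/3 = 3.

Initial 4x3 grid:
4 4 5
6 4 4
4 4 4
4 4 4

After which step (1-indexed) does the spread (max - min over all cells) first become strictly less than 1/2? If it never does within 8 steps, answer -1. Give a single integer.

Answer: 3

Derivation:
Step 1: max=14/3, min=4, spread=2/3
Step 2: max=271/60, min=4, spread=31/60
Step 3: max=9649/2160, min=193/48, spread=241/540
  -> spread < 1/2 first at step 3
Step 4: max=570563/129600, min=29351/7200, spread=8449/25920
Step 5: max=34038757/7776000, min=885977/216000, spread=428717/1555200
Step 6: max=2027746943/466560000, min=26777819/6480000, spread=3989759/18662400
Step 7: max=121132828837/27993600000, min=807011273/194400000, spread=196928221/1119744000
Step 8: max=7238092854383/1679616000000, min=24313533191/5832000000, spread=1886362363/13436928000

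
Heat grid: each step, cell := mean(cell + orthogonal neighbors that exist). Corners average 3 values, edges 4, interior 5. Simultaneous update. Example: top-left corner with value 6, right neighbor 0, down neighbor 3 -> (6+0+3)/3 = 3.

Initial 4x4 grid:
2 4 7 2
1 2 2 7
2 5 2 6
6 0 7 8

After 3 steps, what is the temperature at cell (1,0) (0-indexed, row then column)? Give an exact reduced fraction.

Step 1: cell (1,0) = 7/4
Step 2: cell (1,0) = 623/240
Step 3: cell (1,0) = 3829/1440
Full grid after step 3:
  6023/2160 1159/360 7043/1800 971/216
  3829/1440 19169/6000 11941/3000 16621/3600
  21889/7200 493/150 8731/2000 1997/400
  427/135 27859/7200 10937/2400 3853/720

Answer: 3829/1440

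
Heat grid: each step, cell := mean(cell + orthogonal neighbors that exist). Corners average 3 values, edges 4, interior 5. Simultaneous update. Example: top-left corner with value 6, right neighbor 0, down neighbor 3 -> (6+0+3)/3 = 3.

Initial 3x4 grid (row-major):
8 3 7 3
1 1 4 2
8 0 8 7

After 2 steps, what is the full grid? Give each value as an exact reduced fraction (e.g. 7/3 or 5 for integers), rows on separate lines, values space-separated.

After step 1:
  4 19/4 17/4 4
  9/2 9/5 22/5 4
  3 17/4 19/4 17/3
After step 2:
  53/12 37/10 87/20 49/12
  133/40 197/50 96/25 271/60
  47/12 69/20 143/30 173/36

Answer: 53/12 37/10 87/20 49/12
133/40 197/50 96/25 271/60
47/12 69/20 143/30 173/36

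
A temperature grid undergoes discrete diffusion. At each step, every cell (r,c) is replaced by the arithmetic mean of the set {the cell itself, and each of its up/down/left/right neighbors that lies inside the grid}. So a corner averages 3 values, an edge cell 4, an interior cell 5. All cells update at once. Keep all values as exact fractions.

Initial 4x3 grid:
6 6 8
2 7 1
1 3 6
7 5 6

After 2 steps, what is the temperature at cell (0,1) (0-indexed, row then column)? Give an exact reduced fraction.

Step 1: cell (0,1) = 27/4
Step 2: cell (0,1) = 1213/240
Full grid after step 2:
  185/36 1213/240 23/4
  943/240 489/100 183/40
  959/240 207/50 587/120
  77/18 393/80 179/36

Answer: 1213/240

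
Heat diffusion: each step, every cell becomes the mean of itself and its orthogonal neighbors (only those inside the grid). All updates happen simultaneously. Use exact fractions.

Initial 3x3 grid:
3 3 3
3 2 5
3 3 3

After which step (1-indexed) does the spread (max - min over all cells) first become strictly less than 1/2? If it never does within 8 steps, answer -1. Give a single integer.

Answer: 3

Derivation:
Step 1: max=11/3, min=11/4, spread=11/12
Step 2: max=827/240, min=17/6, spread=49/80
Step 3: max=442/135, min=13913/4800, spread=16223/43200
  -> spread < 1/2 first at step 3
Step 4: max=2784683/864000, min=64279/21600, spread=213523/864000
Step 5: max=769979/243000, min=51925417/17280000, spread=25457807/155520000
Step 6: max=9795864347/3110400000, min=78758837/25920000, spread=344803907/3110400000
Step 7: max=5470725697/1749600000, min=63266400851/20736000000, spread=42439400063/559872000000
Step 8: max=34918331094923/11197440000000, min=11441576875391/3732480000000, spread=3799043/71663616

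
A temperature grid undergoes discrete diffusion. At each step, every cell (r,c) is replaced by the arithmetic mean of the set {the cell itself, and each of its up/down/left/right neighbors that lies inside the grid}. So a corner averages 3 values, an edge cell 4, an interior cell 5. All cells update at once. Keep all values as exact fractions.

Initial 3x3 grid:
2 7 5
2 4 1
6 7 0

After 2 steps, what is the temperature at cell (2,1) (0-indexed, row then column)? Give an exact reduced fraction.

Step 1: cell (2,1) = 17/4
Step 2: cell (2,1) = 967/240
Full grid after step 2:
  35/9 167/40 34/9
  491/120 379/100 137/40
  17/4 967/240 113/36

Answer: 967/240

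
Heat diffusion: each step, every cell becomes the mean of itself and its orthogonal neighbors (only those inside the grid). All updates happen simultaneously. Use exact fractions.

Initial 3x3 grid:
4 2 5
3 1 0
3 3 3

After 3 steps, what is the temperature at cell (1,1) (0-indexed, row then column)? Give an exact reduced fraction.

Answer: 7231/3000

Derivation:
Step 1: cell (1,1) = 9/5
Step 2: cell (1,1) = 123/50
Step 3: cell (1,1) = 7231/3000
Full grid after step 3:
  647/240 4697/1800 5153/2160
  12917/4800 7231/3000 33601/14400
  617/240 1957/800 1601/720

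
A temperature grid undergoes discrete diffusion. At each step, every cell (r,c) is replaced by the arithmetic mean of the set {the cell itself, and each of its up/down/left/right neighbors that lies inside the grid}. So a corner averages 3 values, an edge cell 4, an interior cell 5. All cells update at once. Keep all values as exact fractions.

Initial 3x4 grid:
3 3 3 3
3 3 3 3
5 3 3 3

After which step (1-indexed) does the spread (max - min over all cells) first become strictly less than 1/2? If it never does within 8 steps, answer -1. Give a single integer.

Step 1: max=11/3, min=3, spread=2/3
Step 2: max=32/9, min=3, spread=5/9
Step 3: max=365/108, min=3, spread=41/108
  -> spread < 1/2 first at step 3
Step 4: max=43097/12960, min=3, spread=4217/12960
Step 5: max=2541949/777600, min=10879/3600, spread=38417/155520
Step 6: max=151168211/46656000, min=218597/72000, spread=1903471/9331200
Step 7: max=8999069089/2799360000, min=6595759/2160000, spread=18038617/111974400
Step 8: max=537152982851/167961600000, min=596126759/194400000, spread=883978523/6718464000

Answer: 3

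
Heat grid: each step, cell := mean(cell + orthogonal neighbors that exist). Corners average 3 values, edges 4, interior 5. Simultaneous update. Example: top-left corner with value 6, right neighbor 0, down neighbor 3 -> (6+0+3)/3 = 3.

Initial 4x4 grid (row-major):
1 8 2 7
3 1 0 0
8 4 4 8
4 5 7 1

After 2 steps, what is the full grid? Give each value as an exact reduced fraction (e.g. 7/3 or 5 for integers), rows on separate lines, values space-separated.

Answer: 41/12 289/80 233/80 11/3
19/5 61/20 86/25 57/20
271/60 439/100 179/50 127/30
185/36 1159/240 1151/240 77/18

Derivation:
After step 1:
  4 3 17/4 3
  13/4 16/5 7/5 15/4
  19/4 22/5 23/5 13/4
  17/3 5 17/4 16/3
After step 2:
  41/12 289/80 233/80 11/3
  19/5 61/20 86/25 57/20
  271/60 439/100 179/50 127/30
  185/36 1159/240 1151/240 77/18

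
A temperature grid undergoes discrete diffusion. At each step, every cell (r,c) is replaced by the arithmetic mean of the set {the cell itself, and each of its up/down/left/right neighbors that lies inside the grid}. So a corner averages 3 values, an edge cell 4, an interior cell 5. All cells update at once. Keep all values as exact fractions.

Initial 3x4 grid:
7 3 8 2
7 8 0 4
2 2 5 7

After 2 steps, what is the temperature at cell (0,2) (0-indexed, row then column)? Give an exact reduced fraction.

Answer: 233/48

Derivation:
Step 1: cell (0,2) = 13/4
Step 2: cell (0,2) = 233/48
Full grid after step 2:
  109/18 233/48 233/48 67/18
  29/6 103/20 19/5 73/16
  167/36 185/48 217/48 145/36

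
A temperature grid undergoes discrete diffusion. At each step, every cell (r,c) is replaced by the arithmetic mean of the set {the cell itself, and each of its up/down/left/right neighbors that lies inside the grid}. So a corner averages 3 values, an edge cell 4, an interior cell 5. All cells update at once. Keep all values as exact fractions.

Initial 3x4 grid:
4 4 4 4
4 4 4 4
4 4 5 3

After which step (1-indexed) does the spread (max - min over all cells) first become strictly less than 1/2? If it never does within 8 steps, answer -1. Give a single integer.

Answer: 2

Derivation:
Step 1: max=17/4, min=15/4, spread=1/2
Step 2: max=329/80, min=47/12, spread=47/240
  -> spread < 1/2 first at step 2
Step 3: max=9809/2400, min=18973/4800, spread=43/320
Step 4: max=87689/21600, min=171743/43200, spread=727/8640
Step 5: max=8744531/2160000, min=69003493/17280000, spread=63517/1152000
Step 6: max=78632711/19440000, min=621623963/155520000, spread=297509/6220800
Step 7: max=2355260087/583200000, min=37365715417/9331200000, spread=12737839/373248000
Step 8: max=70618884179/17496000000, min=2243357018603/559872000000, spread=131578201/4478976000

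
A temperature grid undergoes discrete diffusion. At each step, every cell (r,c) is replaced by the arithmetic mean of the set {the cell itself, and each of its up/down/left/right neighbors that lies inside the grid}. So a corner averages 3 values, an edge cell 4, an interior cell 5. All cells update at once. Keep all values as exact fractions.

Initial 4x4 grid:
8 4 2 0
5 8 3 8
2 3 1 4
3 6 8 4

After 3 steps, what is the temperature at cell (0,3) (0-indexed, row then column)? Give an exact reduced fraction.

Answer: 7859/2160

Derivation:
Step 1: cell (0,3) = 10/3
Step 2: cell (0,3) = 28/9
Step 3: cell (0,3) = 7859/2160
Full grid after step 3:
  10771/2160 6791/1440 27443/7200 7859/2160
  701/144 26473/6000 4957/1200 13579/3600
  15377/3600 26089/6000 25361/6000 15511/3600
  1799/432 30919/7200 32567/7200 9923/2160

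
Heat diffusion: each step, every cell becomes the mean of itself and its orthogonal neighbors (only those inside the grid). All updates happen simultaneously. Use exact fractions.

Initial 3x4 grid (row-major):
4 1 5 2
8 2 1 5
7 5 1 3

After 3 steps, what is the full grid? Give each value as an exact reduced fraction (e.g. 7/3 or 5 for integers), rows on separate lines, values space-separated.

After step 1:
  13/3 3 9/4 4
  21/4 17/5 14/5 11/4
  20/3 15/4 5/2 3
After step 2:
  151/36 779/240 241/80 3
  393/80 91/25 137/50 251/80
  47/9 979/240 241/80 11/4
After step 3:
  4447/1080 25367/7200 7199/2400 61/20
  21563/4800 7447/2000 6217/2000 4651/1600
  5117/1080 28717/7200 7549/2400 89/30

Answer: 4447/1080 25367/7200 7199/2400 61/20
21563/4800 7447/2000 6217/2000 4651/1600
5117/1080 28717/7200 7549/2400 89/30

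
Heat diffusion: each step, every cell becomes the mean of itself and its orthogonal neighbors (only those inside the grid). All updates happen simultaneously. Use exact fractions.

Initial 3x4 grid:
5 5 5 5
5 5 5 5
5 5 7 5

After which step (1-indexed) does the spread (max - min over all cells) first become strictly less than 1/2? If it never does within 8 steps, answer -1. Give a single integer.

Step 1: max=17/3, min=5, spread=2/3
Step 2: max=331/60, min=5, spread=31/60
Step 3: max=2911/540, min=5, spread=211/540
  -> spread < 1/2 first at step 3
Step 4: max=286897/54000, min=4547/900, spread=14077/54000
Step 5: max=2570407/486000, min=273683/54000, spread=5363/24300
Step 6: max=76640809/14580000, min=152869/30000, spread=93859/583200
Step 7: max=4584274481/874800000, min=248336467/48600000, spread=4568723/34992000
Step 8: max=274220435629/52488000000, min=7471618889/1458000000, spread=8387449/83980800

Answer: 3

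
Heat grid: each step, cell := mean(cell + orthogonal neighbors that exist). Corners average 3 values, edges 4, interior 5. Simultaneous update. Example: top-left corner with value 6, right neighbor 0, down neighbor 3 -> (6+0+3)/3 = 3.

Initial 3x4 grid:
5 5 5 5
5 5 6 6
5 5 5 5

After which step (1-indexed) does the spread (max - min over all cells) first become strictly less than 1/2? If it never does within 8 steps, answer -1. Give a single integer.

Step 1: max=11/2, min=5, spread=1/2
Step 2: max=647/120, min=5, spread=47/120
  -> spread < 1/2 first at step 2
Step 3: max=38581/7200, min=2017/400, spread=91/288
Step 4: max=2299199/432000, min=12173/2400, spread=108059/432000
Step 5: max=137463661/25920000, min=2442659/480000, spread=222403/1036800
Step 6: max=8216725799/1555200000, min=441360643/86400000, spread=10889369/62208000
Step 7: max=491704455541/93312000000, min=26552191537/5184000000, spread=110120063/746496000
Step 8: max=29430559516319/5598720000000, min=532365327161/103680000000, spread=5462654797/44789760000

Answer: 2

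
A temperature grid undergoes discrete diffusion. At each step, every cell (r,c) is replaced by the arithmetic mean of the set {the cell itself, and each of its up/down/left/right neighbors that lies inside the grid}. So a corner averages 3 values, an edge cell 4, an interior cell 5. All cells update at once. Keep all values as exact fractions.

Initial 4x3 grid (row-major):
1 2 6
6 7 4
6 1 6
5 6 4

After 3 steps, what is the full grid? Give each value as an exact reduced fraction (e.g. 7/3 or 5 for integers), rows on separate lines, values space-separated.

After step 1:
  3 4 4
  5 4 23/4
  9/2 26/5 15/4
  17/3 4 16/3
After step 2:
  4 15/4 55/12
  33/8 479/100 35/8
  611/120 429/100 601/120
  85/18 101/20 157/36
After step 3:
  95/24 5137/1200 305/72
  2701/600 2133/500 5627/1200
  8203/1800 2423/500 16231/3600
  5351/1080 5527/1200 5191/1080

Answer: 95/24 5137/1200 305/72
2701/600 2133/500 5627/1200
8203/1800 2423/500 16231/3600
5351/1080 5527/1200 5191/1080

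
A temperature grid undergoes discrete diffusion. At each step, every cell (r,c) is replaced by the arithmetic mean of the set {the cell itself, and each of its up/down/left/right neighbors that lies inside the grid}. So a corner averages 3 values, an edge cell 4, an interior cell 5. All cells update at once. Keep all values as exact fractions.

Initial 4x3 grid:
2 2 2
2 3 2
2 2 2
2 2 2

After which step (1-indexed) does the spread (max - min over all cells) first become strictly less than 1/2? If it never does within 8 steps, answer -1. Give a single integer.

Step 1: max=9/4, min=2, spread=1/4
  -> spread < 1/2 first at step 1
Step 2: max=223/100, min=2, spread=23/100
Step 3: max=10411/4800, min=813/400, spread=131/960
Step 4: max=92951/43200, min=14791/7200, spread=841/8640
Step 5: max=37102051/17280000, min=2973373/1440000, spread=56863/691200
Step 6: max=332574341/155520000, min=26909543/12960000, spread=386393/6220800
Step 7: max=132809723131/62208000000, min=10788358813/5184000000, spread=26795339/497664000
Step 8: max=7948775714129/3732480000000, min=649166149667/311040000000, spread=254051069/5971968000

Answer: 1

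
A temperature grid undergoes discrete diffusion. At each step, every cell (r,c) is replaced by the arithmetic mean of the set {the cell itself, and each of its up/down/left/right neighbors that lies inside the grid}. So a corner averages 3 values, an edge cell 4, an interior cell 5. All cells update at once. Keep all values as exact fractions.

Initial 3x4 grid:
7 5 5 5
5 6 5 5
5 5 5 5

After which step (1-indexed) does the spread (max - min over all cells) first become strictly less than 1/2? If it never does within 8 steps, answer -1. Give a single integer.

Answer: 3

Derivation:
Step 1: max=23/4, min=5, spread=3/4
Step 2: max=103/18, min=5, spread=13/18
Step 3: max=5951/1080, min=2013/400, spread=5159/10800
  -> spread < 1/2 first at step 3
Step 4: max=709823/129600, min=36391/7200, spread=10957/25920
Step 5: max=42045787/7776000, min=550271/108000, spread=97051/311040
Step 6: max=2509405133/466560000, min=66257003/12960000, spread=4966121/18662400
Step 7: max=149672028247/27993600000, min=3995114677/777600000, spread=46783199/223948800
Step 8: max=8947890058373/1679616000000, min=240466703243/46656000000, spread=2328709933/13436928000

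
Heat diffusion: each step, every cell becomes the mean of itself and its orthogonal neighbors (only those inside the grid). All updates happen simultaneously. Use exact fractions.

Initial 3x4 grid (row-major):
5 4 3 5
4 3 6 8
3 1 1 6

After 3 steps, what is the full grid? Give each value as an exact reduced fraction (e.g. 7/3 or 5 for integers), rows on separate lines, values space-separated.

Answer: 521/135 28613/7200 32873/7200 5401/1080
5519/1600 3689/1000 1589/375 71581/14400
6721/2160 5797/1800 4783/1200 1103/240

Derivation:
After step 1:
  13/3 15/4 9/2 16/3
  15/4 18/5 21/5 25/4
  8/3 2 7/2 5
After step 2:
  71/18 971/240 1067/240 193/36
  287/80 173/50 441/100 1247/240
  101/36 353/120 147/40 59/12
After step 3:
  521/135 28613/7200 32873/7200 5401/1080
  5519/1600 3689/1000 1589/375 71581/14400
  6721/2160 5797/1800 4783/1200 1103/240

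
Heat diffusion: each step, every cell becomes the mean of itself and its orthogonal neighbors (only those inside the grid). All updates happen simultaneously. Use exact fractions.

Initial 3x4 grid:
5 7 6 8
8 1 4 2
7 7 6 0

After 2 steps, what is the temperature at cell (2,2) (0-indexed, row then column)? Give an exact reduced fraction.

Step 1: cell (2,2) = 17/4
Step 2: cell (2,2) = 479/120
Full grid after step 2:
  50/9 173/30 151/30 181/36
  493/80 489/100 116/25 153/40
  107/18 667/120 479/120 125/36

Answer: 479/120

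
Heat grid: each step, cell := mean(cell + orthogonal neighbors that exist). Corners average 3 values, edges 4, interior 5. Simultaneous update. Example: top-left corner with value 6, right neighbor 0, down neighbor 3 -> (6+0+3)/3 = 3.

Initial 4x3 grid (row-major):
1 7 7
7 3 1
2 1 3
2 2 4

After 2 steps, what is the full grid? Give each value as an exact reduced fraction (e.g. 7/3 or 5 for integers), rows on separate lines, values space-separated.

After step 1:
  5 9/2 5
  13/4 19/5 7/2
  3 11/5 9/4
  2 9/4 3
After step 2:
  17/4 183/40 13/3
  301/80 69/20 291/80
  209/80 27/10 219/80
  29/12 189/80 5/2

Answer: 17/4 183/40 13/3
301/80 69/20 291/80
209/80 27/10 219/80
29/12 189/80 5/2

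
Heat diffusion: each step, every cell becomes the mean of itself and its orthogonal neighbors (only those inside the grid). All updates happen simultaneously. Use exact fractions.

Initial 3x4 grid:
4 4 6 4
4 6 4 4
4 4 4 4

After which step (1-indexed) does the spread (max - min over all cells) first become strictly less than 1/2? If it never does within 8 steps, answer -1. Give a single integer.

Answer: 3

Derivation:
Step 1: max=5, min=4, spread=1
Step 2: max=569/120, min=4, spread=89/120
Step 3: max=5507/1200, min=1689/400, spread=11/30
  -> spread < 1/2 first at step 3
Step 4: max=487547/108000, min=45817/10800, spread=29377/108000
Step 5: max=604171/135000, min=1164517/270000, spread=1753/10800
Step 6: max=12787807/2880000, min=84098041/19440000, spread=71029/622080
Step 7: max=8614716229/1944000000, min=5074623619/1166400000, spread=7359853/91125000
Step 8: max=45826144567/10368000000, min=101681335807/23328000000, spread=45679663/746496000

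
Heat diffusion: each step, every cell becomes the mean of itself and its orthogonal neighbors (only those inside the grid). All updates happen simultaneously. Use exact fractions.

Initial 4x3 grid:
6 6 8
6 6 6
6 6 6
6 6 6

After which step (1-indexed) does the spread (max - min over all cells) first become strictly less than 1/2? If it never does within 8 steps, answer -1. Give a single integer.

Step 1: max=20/3, min=6, spread=2/3
Step 2: max=59/9, min=6, spread=5/9
Step 3: max=689/108, min=6, spread=41/108
  -> spread < 1/2 first at step 3
Step 4: max=81977/12960, min=6, spread=4217/12960
Step 5: max=4874749/777600, min=21679/3600, spread=38417/155520
Step 6: max=291136211/46656000, min=434597/72000, spread=1903471/9331200
Step 7: max=17397149089/2799360000, min=13075759/2160000, spread=18038617/111974400
Step 8: max=1041037782851/167961600000, min=1179326759/194400000, spread=883978523/6718464000

Answer: 3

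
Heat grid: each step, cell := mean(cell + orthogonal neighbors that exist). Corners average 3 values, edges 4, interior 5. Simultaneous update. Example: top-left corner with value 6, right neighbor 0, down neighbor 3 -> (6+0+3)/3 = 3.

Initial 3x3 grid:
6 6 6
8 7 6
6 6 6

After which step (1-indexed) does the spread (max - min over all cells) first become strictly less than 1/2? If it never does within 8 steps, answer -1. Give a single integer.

Answer: 3

Derivation:
Step 1: max=27/4, min=6, spread=3/4
Step 2: max=1601/240, min=37/6, spread=121/240
Step 3: max=94327/14400, min=29959/4800, spread=89/288
  -> spread < 1/2 first at step 3
Step 4: max=5623169/864000, min=1811473/288000, spread=755/3456
Step 5: max=335387143/51840000, min=36382877/5760000, spread=6353/41472
Step 6: max=20057443121/3110400000, min=6574291457/1036800000, spread=53531/497664
Step 7: max=1200257814487/186624000000, min=395388511079/62208000000, spread=450953/5971968
Step 8: max=71894243147489/11197440000000, min=2640764543657/414720000000, spread=3799043/71663616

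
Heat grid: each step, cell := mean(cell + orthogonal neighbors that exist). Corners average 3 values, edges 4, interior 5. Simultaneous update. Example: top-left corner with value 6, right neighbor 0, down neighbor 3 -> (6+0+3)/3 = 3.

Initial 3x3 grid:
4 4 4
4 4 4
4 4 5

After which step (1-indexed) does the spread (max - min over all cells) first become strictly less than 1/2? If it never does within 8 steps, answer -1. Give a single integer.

Answer: 1

Derivation:
Step 1: max=13/3, min=4, spread=1/3
  -> spread < 1/2 first at step 1
Step 2: max=77/18, min=4, spread=5/18
Step 3: max=905/216, min=4, spread=41/216
Step 4: max=53971/12960, min=1451/360, spread=347/2592
Step 5: max=3217337/777600, min=14557/3600, spread=2921/31104
Step 6: max=192452539/46656000, min=1753483/432000, spread=24611/373248
Step 7: max=11516162033/2799360000, min=39536741/9720000, spread=207329/4478976
Step 8: max=689876352451/167961600000, min=2112401599/518400000, spread=1746635/53747712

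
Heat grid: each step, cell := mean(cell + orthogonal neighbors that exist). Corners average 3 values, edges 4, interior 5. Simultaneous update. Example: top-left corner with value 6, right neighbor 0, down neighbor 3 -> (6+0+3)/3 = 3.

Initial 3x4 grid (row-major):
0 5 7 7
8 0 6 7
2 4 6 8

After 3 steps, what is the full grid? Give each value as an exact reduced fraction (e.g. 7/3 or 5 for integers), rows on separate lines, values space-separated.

Answer: 8531/2160 30323/7200 13481/2400 1493/240
8611/2400 9043/2000 10673/2000 7733/1200
4313/1080 1903/450 6703/1200 1111/180

Derivation:
After step 1:
  13/3 3 25/4 7
  5/2 23/5 26/5 7
  14/3 3 6 7
After step 2:
  59/18 1091/240 429/80 27/4
  161/40 183/50 581/100 131/20
  61/18 137/30 53/10 20/3
After step 3:
  8531/2160 30323/7200 13481/2400 1493/240
  8611/2400 9043/2000 10673/2000 7733/1200
  4313/1080 1903/450 6703/1200 1111/180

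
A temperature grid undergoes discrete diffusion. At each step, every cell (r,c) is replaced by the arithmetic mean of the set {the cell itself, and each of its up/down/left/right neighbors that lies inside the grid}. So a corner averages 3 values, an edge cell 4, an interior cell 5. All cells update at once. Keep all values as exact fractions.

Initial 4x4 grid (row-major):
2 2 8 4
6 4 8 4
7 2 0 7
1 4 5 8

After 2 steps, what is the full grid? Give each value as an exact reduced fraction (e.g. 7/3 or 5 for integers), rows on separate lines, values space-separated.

After step 1:
  10/3 4 11/2 16/3
  19/4 22/5 24/5 23/4
  4 17/5 22/5 19/4
  4 3 17/4 20/3
After step 2:
  145/36 517/120 589/120 199/36
  989/240 427/100 497/100 619/120
  323/80 96/25 108/25 647/120
  11/3 293/80 1099/240 47/9

Answer: 145/36 517/120 589/120 199/36
989/240 427/100 497/100 619/120
323/80 96/25 108/25 647/120
11/3 293/80 1099/240 47/9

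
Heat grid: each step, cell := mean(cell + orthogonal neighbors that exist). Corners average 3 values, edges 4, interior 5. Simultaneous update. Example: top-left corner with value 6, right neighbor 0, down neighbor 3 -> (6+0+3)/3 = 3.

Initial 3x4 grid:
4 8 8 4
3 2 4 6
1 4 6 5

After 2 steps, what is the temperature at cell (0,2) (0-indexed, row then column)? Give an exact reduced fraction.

Step 1: cell (0,2) = 6
Step 2: cell (0,2) = 227/40
Full grid after step 2:
  13/3 207/40 227/40 67/12
  431/120 413/100 249/50 1297/240
  101/36 223/60 283/60 91/18

Answer: 227/40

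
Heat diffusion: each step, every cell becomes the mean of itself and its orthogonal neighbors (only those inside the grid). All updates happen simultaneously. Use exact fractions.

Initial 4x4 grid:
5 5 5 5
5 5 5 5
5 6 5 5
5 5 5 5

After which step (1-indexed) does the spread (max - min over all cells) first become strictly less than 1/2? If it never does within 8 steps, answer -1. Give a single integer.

Answer: 1

Derivation:
Step 1: max=21/4, min=5, spread=1/4
  -> spread < 1/2 first at step 1
Step 2: max=261/50, min=5, spread=11/50
Step 3: max=12367/2400, min=5, spread=367/2400
Step 4: max=55571/10800, min=3013/600, spread=1337/10800
Step 5: max=1661669/324000, min=90469/18000, spread=33227/324000
Step 6: max=49814327/9720000, min=544049/108000, spread=849917/9720000
Step 7: max=1491714347/291600000, min=8168533/1620000, spread=21378407/291600000
Step 8: max=44706462371/8748000000, min=2453688343/486000000, spread=540072197/8748000000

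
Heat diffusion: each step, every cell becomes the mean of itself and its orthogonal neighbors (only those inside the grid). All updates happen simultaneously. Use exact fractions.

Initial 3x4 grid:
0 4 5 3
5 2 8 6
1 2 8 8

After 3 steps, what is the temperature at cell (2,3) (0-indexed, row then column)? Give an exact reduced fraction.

Answer: 3317/540

Derivation:
Step 1: cell (2,3) = 22/3
Step 2: cell (2,3) = 241/36
Step 3: cell (2,3) = 3317/540
Full grid after step 3:
  743/240 579/160 6893/1440 2857/540
  1061/360 2401/600 407/80 377/64
  7027/2160 5801/1440 7963/1440 3317/540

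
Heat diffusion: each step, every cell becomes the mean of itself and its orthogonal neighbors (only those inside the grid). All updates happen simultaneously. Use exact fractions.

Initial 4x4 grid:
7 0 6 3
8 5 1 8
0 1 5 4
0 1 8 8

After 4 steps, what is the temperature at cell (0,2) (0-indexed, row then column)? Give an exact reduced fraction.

Step 1: cell (0,2) = 5/2
Step 2: cell (0,2) = 53/12
Step 3: cell (0,2) = 7147/1800
Step 4: cell (0,2) = 231631/54000
Full grid after step 4:
  87533/21600 7973/2000 231631/54000 282283/64800
  255763/72000 231683/60000 1189/288 1012909/216000
  652193/216000 601841/180000 779101/180000 1041877/216000
  171407/64800 176207/54000 228583/54000 326227/64800

Answer: 231631/54000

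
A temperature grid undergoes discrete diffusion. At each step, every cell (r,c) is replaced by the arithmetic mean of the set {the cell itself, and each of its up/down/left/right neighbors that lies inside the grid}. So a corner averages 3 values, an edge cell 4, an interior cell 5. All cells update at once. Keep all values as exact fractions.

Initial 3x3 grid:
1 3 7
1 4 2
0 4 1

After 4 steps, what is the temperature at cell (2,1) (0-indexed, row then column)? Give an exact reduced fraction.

Step 1: cell (2,1) = 9/4
Step 2: cell (2,1) = 181/80
Step 3: cell (2,1) = 3809/1600
Step 4: cell (2,1) = 698869/288000
Full grid after step 4:
  327671/129600 2449357/864000 45019/14400
  997741/432000 238721/90000 1268491/432000
  283721/129600 698869/288000 353221/129600

Answer: 698869/288000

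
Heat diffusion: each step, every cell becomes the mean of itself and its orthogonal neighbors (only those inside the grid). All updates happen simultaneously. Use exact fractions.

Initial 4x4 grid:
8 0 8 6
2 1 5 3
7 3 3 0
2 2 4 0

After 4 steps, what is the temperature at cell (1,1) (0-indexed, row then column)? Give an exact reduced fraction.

Step 1: cell (1,1) = 11/5
Step 2: cell (1,1) = 363/100
Step 3: cell (1,1) = 256/75
Step 4: cell (1,1) = 20191/5625
Full grid after step 4:
  30673/8100 41017/10800 216937/54000 64603/16200
  38119/10800 20191/5625 157291/45000 95351/27000
  36611/10800 70259/22500 132281/45000 74581/27000
  12889/4050 32039/10800 138047/54000 38813/16200

Answer: 20191/5625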